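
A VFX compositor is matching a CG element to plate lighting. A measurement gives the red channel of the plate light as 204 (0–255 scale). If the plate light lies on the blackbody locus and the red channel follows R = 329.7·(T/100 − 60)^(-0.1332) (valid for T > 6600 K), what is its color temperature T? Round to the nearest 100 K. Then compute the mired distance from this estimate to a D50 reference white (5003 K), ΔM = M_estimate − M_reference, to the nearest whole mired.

(t − 60)^(-0.1332) = 204/329.7 = 0.61874.
t − 60 = 0.61874^(1/-0.1332) = 0.61874^(-7.508) = 36.748, so t = 96.748.
T = 100·t = 9675 K → 9700 K to the nearest 100 K.
M_estimate = 10⁶/9700 = 103.09; M_reference = 10⁶/5003 = 199.88.
ΔM = 103.09 − 199.88 = -96.79 → -97 mireds.

-97 mireds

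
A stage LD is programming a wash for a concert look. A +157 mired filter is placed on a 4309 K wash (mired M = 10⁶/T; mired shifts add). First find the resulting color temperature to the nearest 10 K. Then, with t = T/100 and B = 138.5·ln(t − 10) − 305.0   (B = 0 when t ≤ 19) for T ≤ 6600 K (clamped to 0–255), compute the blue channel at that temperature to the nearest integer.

76

M_in = 10⁶/4309 = 232.07; M_out = 232.07 + (+157) = 389.07.
T_out = 10⁶/389.07 = 2570.2 K → 2570 K; t = 25.7.
B = 138.5·ln(25.7 − 10) − 305.0 = 138.5·ln 15.7 − 305.0 = 138.5·2.7537 − 305.0 = 76.382.
Rounded: 76.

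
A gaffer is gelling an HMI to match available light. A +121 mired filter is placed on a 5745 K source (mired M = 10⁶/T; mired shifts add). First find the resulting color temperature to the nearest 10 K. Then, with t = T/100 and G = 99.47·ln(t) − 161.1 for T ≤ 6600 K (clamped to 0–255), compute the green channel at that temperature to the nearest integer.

189

M_in = 10⁶/5745 = 174.06; M_out = 174.06 + (+121) = 295.06.
T_out = 10⁶/295.06 = 3389.1 K → 3390 K; t = 33.9.
G = 99.47·ln 33.9 − 161.1 = 99.47·3.5234 − 161.1 = 189.374.
Rounded: 189.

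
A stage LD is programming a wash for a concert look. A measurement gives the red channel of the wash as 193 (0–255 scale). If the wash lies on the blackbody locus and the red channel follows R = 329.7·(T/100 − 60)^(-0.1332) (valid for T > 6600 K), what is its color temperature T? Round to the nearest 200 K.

11600 K

(t − 60)^(-0.1332) = 193/329.7 = 0.58538.
t − 60 = 0.58538^(1/-0.1332) = 0.58538^(-7.508) = 55.713, so t = 115.713.
T = 100·t = 11571 K → 11600 K to the nearest 200 K.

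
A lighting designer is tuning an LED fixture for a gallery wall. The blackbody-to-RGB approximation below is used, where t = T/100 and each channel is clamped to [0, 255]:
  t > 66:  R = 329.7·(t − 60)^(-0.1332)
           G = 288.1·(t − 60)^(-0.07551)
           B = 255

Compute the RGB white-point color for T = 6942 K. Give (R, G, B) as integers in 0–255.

(245, 243, 255)

t = 6942/100 = 69.42; the t > 66 branch applies.
R = 329.7·(69.42 − 60)^(-0.1332) = 329.7·9.42^(-0.1332) = 329.7·0.74175 = 244.554.
G = 288.1·(69.42 − 60)^(-0.07551) = 288.1·9.42^(-0.07551) = 288.1·0.84421 = 243.216.
B = 255 by definition for t > 66.
Rounded: (245, 243, 255).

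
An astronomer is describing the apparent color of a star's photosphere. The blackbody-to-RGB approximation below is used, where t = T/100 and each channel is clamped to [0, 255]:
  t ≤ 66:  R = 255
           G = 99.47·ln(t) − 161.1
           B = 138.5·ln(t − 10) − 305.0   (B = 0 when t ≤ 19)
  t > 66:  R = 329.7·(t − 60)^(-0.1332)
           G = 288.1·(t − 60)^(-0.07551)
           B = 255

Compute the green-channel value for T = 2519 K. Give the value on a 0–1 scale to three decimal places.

0.627

t = 2519/100 = 25.19; the t ≤ 66 branch applies.
G = 99.47·ln 25.19 − 161.1 = 99.47·3.2264 − 161.1 = 159.835.
On a 0–1 scale: 159.835/255 = 0.6268 → 0.627.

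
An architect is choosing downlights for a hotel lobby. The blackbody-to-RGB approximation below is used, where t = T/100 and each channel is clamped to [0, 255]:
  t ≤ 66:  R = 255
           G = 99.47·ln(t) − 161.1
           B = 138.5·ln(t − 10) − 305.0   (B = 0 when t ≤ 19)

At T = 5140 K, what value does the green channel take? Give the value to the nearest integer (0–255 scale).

t = 5140/100 = 51.4; the t ≤ 66 branch applies.
G = 99.47·ln 51.4 − 161.1 = 99.47·3.9396 − 161.1 = 230.776.
Rounded: 231.

231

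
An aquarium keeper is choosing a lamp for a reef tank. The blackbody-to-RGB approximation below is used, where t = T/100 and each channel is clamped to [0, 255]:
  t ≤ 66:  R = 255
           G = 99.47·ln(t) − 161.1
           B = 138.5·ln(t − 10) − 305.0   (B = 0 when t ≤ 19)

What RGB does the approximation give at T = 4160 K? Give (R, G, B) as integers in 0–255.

(255, 210, 173)

t = 4160/100 = 41.6; the t ≤ 66 branch applies.
R = 255 by definition for t ≤ 66.
G = 99.47·ln 41.6 − 161.1 = 99.47·3.7281 − 161.1 = 209.734.
B = 138.5·ln(41.6 − 10) − 305.0 = 138.5·ln 31.6 − 305.0 = 138.5·3.4532 − 305.0 = 173.262.
Rounded: (255, 210, 173).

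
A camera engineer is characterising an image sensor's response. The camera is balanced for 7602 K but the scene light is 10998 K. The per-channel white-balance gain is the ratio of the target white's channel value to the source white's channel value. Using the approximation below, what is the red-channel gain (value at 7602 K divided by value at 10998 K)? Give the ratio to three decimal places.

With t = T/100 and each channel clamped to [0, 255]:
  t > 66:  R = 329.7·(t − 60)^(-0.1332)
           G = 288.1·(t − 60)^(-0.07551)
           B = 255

1.164

At 10998 K (t = 109.98):
  R = 329.7·(109.98 − 60)^(-0.1332) = 329.7·49.98^(-0.1332) = 329.7·0.59391 = 195.812.
At 7602 K (t = 76.02):
  R = 329.7·(76.02 − 60)^(-0.1332) = 329.7·16.02^(-0.1332) = 329.7·0.69110 = 227.855.
Gain = 227.855 / 195.812 = 1.1636 → 1.164.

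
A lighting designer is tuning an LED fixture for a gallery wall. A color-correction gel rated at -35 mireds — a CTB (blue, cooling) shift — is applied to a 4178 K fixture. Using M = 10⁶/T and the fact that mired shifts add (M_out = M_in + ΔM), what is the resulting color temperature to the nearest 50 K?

4900 K

M_in = 10⁶/4178 = 239.35 mireds.
M_out = 239.35 + (-35) = 204.35 mireds.
T_out = 10⁶/204.35 = 4893.6 K → 4900 K.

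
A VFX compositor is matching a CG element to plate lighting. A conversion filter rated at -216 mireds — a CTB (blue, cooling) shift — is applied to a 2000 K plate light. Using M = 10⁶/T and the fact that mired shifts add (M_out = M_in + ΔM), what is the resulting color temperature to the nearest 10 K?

M_in = 10⁶/2000 = 500.00 mireds.
M_out = 500.00 + (-216) = 284.00 mireds.
T_out = 10⁶/284.00 = 3521.1 K → 3520 K.

3520 K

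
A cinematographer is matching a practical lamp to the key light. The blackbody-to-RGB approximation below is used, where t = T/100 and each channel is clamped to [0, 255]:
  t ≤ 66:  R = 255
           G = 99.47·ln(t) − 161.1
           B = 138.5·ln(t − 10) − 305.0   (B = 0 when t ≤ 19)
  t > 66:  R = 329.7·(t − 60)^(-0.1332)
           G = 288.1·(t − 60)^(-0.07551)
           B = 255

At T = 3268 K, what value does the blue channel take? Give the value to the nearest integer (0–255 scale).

127

t = 3268/100 = 32.68; the t ≤ 66 branch applies.
B = 138.5·ln(32.68 − 10) − 305.0 = 138.5·ln 22.68 − 305.0 = 138.5·3.1215 − 305.0 = 127.325.
Rounded: 127.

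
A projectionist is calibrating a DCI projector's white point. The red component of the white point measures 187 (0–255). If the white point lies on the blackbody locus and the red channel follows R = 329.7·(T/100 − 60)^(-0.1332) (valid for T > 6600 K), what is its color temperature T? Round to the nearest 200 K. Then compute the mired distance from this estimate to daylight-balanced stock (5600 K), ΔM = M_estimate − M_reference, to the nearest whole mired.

-102 mireds

(t − 60)^(-0.1332) = 187/329.7 = 0.56718.
t − 60 = 0.56718^(1/-0.1332) = 0.56718^(-7.508) = 70.620, so t = 130.620.
T = 100·t = 13062 K → 13000 K to the nearest 200 K.
M_estimate = 10⁶/13000 = 76.92; M_reference = 10⁶/5600 = 178.57.
ΔM = 76.92 − 178.57 = -101.65 → -102 mireds.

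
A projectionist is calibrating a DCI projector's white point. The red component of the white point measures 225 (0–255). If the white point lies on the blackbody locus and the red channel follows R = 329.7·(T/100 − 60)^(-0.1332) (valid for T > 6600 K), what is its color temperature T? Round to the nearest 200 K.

7800 K

(t − 60)^(-0.1332) = 225/329.7 = 0.68244.
t − 60 = 0.68244^(1/-0.1332) = 0.68244^(-7.508) = 17.610, so t = 77.610.
T = 100·t = 7761 K → 7800 K to the nearest 200 K.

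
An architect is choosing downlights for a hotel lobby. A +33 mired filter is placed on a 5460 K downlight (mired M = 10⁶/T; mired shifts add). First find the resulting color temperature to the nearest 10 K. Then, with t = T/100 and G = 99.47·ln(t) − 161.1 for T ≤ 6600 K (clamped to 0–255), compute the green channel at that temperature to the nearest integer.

220

M_in = 10⁶/5460 = 183.15; M_out = 183.15 + (+33) = 216.15.
T_out = 10⁶/216.15 = 4626.4 K → 4630 K; t = 46.3.
G = 99.47·ln 46.3 − 161.1 = 99.47·3.8351 − 161.1 = 220.382.
Rounded: 220.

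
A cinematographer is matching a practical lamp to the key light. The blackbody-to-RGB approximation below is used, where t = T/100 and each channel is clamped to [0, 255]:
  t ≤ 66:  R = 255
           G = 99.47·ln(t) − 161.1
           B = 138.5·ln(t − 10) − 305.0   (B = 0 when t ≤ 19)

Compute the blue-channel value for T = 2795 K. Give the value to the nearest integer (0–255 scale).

95

t = 2795/100 = 27.95; the t ≤ 66 branch applies.
B = 138.5·ln(27.95 − 10) − 305.0 = 138.5·ln 17.95 − 305.0 = 138.5·2.8876 − 305.0 = 94.931.
Rounded: 95.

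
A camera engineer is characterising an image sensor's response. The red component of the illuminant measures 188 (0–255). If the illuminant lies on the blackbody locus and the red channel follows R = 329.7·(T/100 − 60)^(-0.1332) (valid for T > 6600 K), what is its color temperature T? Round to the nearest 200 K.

12800 K

(t − 60)^(-0.1332) = 188/329.7 = 0.57022.
t − 60 = 0.57022^(1/-0.1332) = 0.57022^(-7.508) = 67.848, so t = 127.848.
T = 100·t = 12785 K → 12800 K to the nearest 200 K.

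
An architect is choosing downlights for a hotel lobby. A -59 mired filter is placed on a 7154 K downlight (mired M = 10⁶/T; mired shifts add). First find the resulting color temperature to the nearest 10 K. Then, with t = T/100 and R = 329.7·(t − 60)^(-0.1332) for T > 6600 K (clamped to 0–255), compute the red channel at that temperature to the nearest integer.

190

M_in = 10⁶/7154 = 139.78; M_out = 139.78 + (-59) = 80.78.
T_out = 10⁶/80.78 = 12379.0 K → 12380 K; t = 123.8.
R = 329.7·(123.8 − 60)^(-0.1332) = 329.7·63.8^(-0.1332) = 329.7·0.57491 = 189.547.
Rounded: 190.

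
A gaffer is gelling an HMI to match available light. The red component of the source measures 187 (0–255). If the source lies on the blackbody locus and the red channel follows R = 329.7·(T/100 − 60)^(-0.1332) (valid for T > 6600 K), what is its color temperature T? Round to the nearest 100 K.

(t − 60)^(-0.1332) = 187/329.7 = 0.56718.
t − 60 = 0.56718^(1/-0.1332) = 0.56718^(-7.508) = 70.620, so t = 130.620.
T = 100·t = 13062 K → 13100 K to the nearest 100 K.

13100 K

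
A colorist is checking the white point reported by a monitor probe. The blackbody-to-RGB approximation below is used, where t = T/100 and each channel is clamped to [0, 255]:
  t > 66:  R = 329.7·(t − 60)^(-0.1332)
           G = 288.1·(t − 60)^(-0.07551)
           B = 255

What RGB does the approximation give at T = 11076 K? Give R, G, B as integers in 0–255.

t = 11076/100 = 110.76; the t > 66 branch applies.
R = 329.7·(110.76 − 60)^(-0.1332) = 329.7·50.76^(-0.1332) = 329.7·0.59269 = 195.409.
G = 288.1·(110.76 − 60)^(-0.07551) = 288.1·50.76^(-0.07551) = 288.1·0.74339 = 214.170.
B = 255 by definition for t > 66.
Rounded: (195, 214, 255).

R=195, G=214, B=255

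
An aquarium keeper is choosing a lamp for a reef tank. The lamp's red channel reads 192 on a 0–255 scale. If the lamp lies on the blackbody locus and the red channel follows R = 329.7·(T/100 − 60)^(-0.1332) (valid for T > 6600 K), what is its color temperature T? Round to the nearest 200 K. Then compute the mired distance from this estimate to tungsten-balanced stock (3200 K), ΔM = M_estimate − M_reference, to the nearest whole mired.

-228 mireds

(t − 60)^(-0.1332) = 192/329.7 = 0.58235.
t − 60 = 0.58235^(1/-0.1332) = 0.58235^(-7.508) = 57.929, so t = 117.929.
T = 100·t = 11793 K → 11800 K to the nearest 200 K.
M_estimate = 10⁶/11800 = 84.75; M_reference = 10⁶/3200 = 312.50.
ΔM = 84.75 − 312.50 = -227.75 → -228 mireds.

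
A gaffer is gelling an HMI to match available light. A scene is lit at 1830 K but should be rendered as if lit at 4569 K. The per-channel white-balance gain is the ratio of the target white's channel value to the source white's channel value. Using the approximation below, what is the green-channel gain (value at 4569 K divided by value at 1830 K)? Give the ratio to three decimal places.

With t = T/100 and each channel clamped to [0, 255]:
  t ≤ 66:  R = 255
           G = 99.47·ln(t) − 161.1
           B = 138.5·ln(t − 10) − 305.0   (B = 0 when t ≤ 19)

At 1830 K (t = 18.3):
  G = 99.47·ln 18.3 − 161.1 = 99.47·2.9069 − 161.1 = 128.049.
At 4569 K (t = 45.69):
  G = 99.47·ln 45.69 − 161.1 = 99.47·3.8219 − 161.1 = 219.062.
Gain = 219.062 / 128.049 = 1.7108 → 1.711.

1.711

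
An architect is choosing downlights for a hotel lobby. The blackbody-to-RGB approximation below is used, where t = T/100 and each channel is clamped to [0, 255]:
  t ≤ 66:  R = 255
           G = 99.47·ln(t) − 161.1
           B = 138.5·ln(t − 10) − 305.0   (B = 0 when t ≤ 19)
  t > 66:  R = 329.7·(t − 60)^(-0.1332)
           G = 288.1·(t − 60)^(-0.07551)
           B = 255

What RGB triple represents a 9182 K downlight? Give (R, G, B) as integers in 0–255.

(208, 222, 255)

t = 9182/100 = 91.82; the t > 66 branch applies.
R = 329.7·(91.82 − 60)^(-0.1332) = 329.7·31.82^(-0.1332) = 329.7·0.63073 = 207.950.
G = 288.1·(91.82 − 60)^(-0.07551) = 288.1·31.82^(-0.07551) = 288.1·0.77007 = 221.858.
B = 255 by definition for t > 66.
Rounded: (208, 222, 255).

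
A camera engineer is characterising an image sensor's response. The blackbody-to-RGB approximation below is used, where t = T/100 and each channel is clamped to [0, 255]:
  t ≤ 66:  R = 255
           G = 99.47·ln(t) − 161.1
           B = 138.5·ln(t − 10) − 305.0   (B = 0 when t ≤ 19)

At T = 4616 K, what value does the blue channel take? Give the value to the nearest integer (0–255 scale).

t = 4616/100 = 46.16; the t ≤ 66 branch applies.
B = 138.5·ln(46.16 − 10) − 305.0 = 138.5·ln 36.16 − 305.0 = 138.5·3.5880 − 305.0 = 191.932.
Rounded: 192.

192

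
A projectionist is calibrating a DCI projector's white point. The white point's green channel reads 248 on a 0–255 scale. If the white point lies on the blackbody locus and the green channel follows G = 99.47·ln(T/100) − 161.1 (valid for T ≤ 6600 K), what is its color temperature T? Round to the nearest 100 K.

6100 K

ln t = (248 + 161.1) / 99.47 = 4.1128.
t = e^4.1128 = 61.117.
T = 100·t = 6112 K → 6100 K to the nearest 100 K.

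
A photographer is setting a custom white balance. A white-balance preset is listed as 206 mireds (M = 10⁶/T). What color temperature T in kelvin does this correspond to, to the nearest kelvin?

T = 10⁶ / 206 = 4854.37 K → 4854 K.

4854 K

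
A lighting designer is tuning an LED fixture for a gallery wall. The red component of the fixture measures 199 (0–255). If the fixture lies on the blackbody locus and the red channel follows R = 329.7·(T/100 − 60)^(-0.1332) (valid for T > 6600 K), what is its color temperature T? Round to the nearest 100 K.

10400 K

(t − 60)^(-0.1332) = 199/329.7 = 0.60358.
t − 60 = 0.60358^(1/-0.1332) = 0.60358^(-7.508) = 44.273, so t = 104.273.
T = 100·t = 10427 K → 10400 K to the nearest 100 K.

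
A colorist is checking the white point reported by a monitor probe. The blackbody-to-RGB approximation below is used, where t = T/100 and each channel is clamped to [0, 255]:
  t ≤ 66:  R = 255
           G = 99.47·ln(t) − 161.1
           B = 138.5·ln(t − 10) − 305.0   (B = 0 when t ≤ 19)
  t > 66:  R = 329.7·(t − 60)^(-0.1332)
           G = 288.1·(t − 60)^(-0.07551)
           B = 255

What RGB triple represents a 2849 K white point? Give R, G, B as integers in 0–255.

R=255, G=172, B=99

t = 2849/100 = 28.49; the t ≤ 66 branch applies.
R = 255 by definition for t ≤ 66.
G = 99.47·ln 28.49 − 161.1 = 99.47·3.3496 − 161.1 = 172.080.
B = 138.5·ln(28.49 − 10) − 305.0 = 138.5·ln 18.49 − 305.0 = 138.5·2.9172 − 305.0 = 99.036.
Rounded: (255, 172, 99).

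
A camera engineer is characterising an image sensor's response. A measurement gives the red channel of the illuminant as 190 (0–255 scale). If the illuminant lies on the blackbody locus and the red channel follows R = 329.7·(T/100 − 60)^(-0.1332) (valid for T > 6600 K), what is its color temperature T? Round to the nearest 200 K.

12200 K

(t − 60)^(-0.1332) = 190/329.7 = 0.57628.
t − 60 = 0.57628^(1/-0.1332) = 0.57628^(-7.508) = 62.667, so t = 122.667.
T = 100·t = 12267 K → 12200 K to the nearest 200 K.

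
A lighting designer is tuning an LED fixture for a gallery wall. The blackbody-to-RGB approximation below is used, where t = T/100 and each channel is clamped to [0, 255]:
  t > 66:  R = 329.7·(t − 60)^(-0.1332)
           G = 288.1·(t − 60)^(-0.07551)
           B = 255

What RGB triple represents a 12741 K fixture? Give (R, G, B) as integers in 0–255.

(188, 210, 255)

t = 12741/100 = 127.41; the t > 66 branch applies.
R = 329.7·(127.41 − 60)^(-0.1332) = 329.7·67.41^(-0.1332) = 329.7·0.57071 = 188.162.
G = 288.1·(127.41 − 60)^(-0.07551) = 288.1·67.41^(-0.07551) = 288.1·0.72763 = 209.631.
B = 255 by definition for t > 66.
Rounded: (188, 210, 255).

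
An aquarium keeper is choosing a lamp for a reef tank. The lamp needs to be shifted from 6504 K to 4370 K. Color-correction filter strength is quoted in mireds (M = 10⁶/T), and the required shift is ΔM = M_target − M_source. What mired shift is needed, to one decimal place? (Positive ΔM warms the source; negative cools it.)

+75.1 mireds

M_source = 10⁶/6504 = 153.752; M_target = 10⁶/4370 = 228.833.
ΔM = 228.833 − 153.752 = 75.081 → +75.1 mireds, a warming shift.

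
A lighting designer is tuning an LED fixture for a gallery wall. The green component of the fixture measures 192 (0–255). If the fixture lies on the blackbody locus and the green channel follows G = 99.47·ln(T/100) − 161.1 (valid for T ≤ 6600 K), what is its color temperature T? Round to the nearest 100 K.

3500 K

ln t = (192 + 161.1) / 99.47 = 3.5498.
t = e^3.5498 = 34.807.
T = 100·t = 3481 K → 3500 K to the nearest 100 K.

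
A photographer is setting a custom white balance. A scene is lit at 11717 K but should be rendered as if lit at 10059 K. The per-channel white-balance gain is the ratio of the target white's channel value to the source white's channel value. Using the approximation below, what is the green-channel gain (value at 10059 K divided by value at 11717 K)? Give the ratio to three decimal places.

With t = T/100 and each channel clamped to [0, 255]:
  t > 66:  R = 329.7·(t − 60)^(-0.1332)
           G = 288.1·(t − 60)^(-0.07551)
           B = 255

At 11717 K (t = 117.17):
  G = 288.1·(117.17 − 60)^(-0.07551) = 288.1·57.17^(-0.07551) = 288.1·0.73674 = 212.256.
At 10059 K (t = 100.59):
  G = 288.1·(100.59 − 60)^(-0.07551) = 288.1·40.59^(-0.07551) = 288.1·0.75605 = 217.817.
Gain = 217.817 / 212.256 = 1.0262 → 1.026.

1.026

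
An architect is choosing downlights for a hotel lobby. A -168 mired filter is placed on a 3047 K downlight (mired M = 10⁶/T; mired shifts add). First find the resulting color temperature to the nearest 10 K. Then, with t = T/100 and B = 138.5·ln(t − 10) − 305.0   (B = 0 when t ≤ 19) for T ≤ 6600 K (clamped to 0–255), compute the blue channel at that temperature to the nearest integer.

M_in = 10⁶/3047 = 328.19; M_out = 328.19 + (-168) = 160.19.
T_out = 10⁶/160.19 = 6242.5 K → 6240 K; t = 62.4.
B = 138.5·ln(62.4 − 10) − 305.0 = 138.5·ln 52.4 − 305.0 = 138.5·3.9589 − 305.0 = 243.309.
Rounded: 243.

243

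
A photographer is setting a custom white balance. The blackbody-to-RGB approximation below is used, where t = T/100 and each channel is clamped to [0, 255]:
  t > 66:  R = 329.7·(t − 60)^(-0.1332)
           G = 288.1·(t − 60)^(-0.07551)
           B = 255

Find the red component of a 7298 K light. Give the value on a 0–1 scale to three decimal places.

0.919

t = 7298/100 = 72.98; the t > 66 branch applies.
R = 329.7·(72.98 − 60)^(-0.1332) = 329.7·12.98^(-0.1332) = 329.7·0.71074 = 234.332.
On a 0–1 scale: 234.332/255 = 0.9189 → 0.919.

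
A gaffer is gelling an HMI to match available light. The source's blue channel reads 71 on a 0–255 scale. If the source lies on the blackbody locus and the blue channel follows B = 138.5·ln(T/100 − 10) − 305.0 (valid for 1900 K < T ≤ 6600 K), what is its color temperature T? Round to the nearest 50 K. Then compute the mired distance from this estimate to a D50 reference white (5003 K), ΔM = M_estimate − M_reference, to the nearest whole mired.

ln(t − 10) = (71 + 305.0) / 138.5 = 2.7148.
t − 10 = e^2.7148 = 15.102, so t = 25.102.
T = 100·t = 2510 K → 2500 K to the nearest 50 K.
M_estimate = 10⁶/2500 = 400.00; M_reference = 10⁶/5003 = 199.88.
ΔM = 400.00 − 199.88 = 200.12 → +200 mireds.

+200 mireds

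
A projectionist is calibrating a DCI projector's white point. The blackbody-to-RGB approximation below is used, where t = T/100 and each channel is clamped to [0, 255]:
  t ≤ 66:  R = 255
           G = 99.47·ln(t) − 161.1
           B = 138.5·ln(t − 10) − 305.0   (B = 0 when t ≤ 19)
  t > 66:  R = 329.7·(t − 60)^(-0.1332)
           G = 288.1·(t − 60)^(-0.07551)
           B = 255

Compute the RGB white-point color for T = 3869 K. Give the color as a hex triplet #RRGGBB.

#FFCBA0

t = 3869/100 = 38.69; the t ≤ 66 branch applies.
R = 255 by definition for t ≤ 66.
G = 99.47·ln 38.69 − 161.1 = 99.47·3.6556 − 161.1 = 202.521.
B = 138.5·ln(38.69 − 10) − 305.0 = 138.5·ln 28.69 − 305.0 = 138.5·3.3565 − 305.0 = 159.882.
Rounded: (255, 203, 160).
In hex: #FFCBA0.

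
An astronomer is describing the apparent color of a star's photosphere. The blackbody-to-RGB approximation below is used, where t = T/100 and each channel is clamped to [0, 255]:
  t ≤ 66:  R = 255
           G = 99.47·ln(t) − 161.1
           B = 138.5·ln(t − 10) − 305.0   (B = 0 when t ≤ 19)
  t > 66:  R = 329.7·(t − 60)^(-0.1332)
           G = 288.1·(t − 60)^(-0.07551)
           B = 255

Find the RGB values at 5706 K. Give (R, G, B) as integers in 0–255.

(255, 241, 228)

t = 5706/100 = 57.06; the t ≤ 66 branch applies.
R = 255 by definition for t ≤ 66.
G = 99.47·ln 57.06 − 161.1 = 99.47·4.0441 − 161.1 = 241.167.
B = 138.5·ln(57.06 − 10) − 305.0 = 138.5·ln 47.06 − 305.0 = 138.5·3.8514 − 305.0 = 228.422.
Rounded: (255, 241, 228).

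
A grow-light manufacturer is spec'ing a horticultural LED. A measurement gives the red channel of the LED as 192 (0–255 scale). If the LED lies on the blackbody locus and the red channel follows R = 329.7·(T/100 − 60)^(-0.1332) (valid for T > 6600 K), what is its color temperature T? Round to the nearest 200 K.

11800 K

(t − 60)^(-0.1332) = 192/329.7 = 0.58235.
t − 60 = 0.58235^(1/-0.1332) = 0.58235^(-7.508) = 57.929, so t = 117.929.
T = 100·t = 11793 K → 11800 K to the nearest 200 K.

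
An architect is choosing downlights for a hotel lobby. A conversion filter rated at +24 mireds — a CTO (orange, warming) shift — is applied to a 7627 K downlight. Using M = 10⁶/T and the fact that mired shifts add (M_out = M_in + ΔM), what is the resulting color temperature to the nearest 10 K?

6450 K

M_in = 10⁶/7627 = 131.11 mireds.
M_out = 131.11 + (+24) = 155.11 mireds.
T_out = 10⁶/155.11 = 6446.9 K → 6450 K.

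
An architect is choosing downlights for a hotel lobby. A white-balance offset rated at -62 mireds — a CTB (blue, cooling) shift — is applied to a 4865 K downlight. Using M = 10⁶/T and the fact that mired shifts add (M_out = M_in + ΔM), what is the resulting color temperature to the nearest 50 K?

M_in = 10⁶/4865 = 205.55 mireds.
M_out = 205.55 + (-62) = 143.55 mireds.
T_out = 10⁶/143.55 = 6966.2 K → 6950 K.

6950 K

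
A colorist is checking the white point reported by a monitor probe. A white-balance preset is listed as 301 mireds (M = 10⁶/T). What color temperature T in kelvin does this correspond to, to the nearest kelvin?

3322 K

T = 10⁶ / 301 = 3322.26 K → 3322 K.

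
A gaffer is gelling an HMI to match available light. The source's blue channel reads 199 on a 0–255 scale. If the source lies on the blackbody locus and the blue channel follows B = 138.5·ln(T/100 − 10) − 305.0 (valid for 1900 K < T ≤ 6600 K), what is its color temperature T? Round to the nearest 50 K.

4800 K

ln(t − 10) = (199 + 305.0) / 138.5 = 3.6390.
t − 10 = e^3.6390 = 38.053, so t = 48.053.
T = 100·t = 4805 K → 4800 K to the nearest 50 K.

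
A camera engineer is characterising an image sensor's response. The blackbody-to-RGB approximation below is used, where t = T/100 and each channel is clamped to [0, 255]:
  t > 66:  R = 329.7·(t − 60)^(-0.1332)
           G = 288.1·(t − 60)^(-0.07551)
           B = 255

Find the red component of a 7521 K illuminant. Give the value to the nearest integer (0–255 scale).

t = 7521/100 = 75.21; the t > 66 branch applies.
R = 329.7·(75.21 − 60)^(-0.1332) = 329.7·15.21^(-0.1332) = 329.7·0.69589 = 229.435.
Rounded: 229.

229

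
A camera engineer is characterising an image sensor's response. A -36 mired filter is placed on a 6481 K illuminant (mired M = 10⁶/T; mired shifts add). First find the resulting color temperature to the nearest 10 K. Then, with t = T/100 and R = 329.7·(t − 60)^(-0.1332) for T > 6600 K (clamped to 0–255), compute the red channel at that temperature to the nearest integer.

215

M_in = 10⁶/6481 = 154.30; M_out = 154.30 + (-36) = 118.30.
T_out = 10⁶/118.30 = 8453.3 K → 8450 K; t = 84.5.
R = 329.7·(84.5 − 60)^(-0.1332) = 329.7·24.5^(-0.1332) = 329.7·0.65308 = 215.319.
Rounded: 215.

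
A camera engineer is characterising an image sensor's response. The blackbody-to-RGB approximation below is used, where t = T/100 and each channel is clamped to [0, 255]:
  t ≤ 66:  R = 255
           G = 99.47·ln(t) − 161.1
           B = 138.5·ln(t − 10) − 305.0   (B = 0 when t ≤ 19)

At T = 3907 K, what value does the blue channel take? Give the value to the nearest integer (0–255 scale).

162

t = 3907/100 = 39.07; the t ≤ 66 branch applies.
B = 138.5·ln(39.07 − 10) − 305.0 = 138.5·ln 29.07 − 305.0 = 138.5·3.3697 − 305.0 = 161.704.
Rounded: 162.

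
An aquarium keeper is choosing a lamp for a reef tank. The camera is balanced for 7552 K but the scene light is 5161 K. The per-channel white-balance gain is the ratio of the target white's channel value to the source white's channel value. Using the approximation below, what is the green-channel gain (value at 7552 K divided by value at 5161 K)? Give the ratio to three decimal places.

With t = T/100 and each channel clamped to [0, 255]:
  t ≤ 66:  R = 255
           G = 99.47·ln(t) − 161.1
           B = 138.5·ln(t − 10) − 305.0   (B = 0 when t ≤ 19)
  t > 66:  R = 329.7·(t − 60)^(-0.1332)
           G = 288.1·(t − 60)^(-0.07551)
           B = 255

1.013

At 5161 K (t = 51.61):
  G = 99.47·ln 51.61 − 161.1 = 99.47·3.9437 − 161.1 = 231.181.
At 7552 K (t = 75.52):
  G = 288.1·(75.52 − 60)^(-0.07551) = 288.1·15.52^(-0.07551) = 288.1·0.81297 = 234.217.
Gain = 234.217 / 231.181 = 1.0131 → 1.013.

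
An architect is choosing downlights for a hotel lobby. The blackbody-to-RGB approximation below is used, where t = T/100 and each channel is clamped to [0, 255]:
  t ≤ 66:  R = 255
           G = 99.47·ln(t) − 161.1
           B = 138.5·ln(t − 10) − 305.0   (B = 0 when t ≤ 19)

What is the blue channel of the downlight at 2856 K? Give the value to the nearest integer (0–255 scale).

100

t = 2856/100 = 28.56; the t ≤ 66 branch applies.
B = 138.5·ln(28.56 − 10) − 305.0 = 138.5·ln 18.56 − 305.0 = 138.5·2.9210 − 305.0 = 99.560.
Rounded: 100.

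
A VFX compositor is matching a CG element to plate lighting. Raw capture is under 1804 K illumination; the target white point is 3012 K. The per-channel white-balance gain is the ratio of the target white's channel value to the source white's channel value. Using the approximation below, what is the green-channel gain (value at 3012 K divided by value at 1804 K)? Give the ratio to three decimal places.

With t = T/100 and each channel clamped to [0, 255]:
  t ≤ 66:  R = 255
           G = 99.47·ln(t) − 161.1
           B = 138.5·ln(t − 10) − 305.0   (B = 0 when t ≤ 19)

1.403

At 1804 K (t = 18.04):
  G = 99.47·ln 18.04 − 161.1 = 99.47·2.8926 − 161.1 = 126.626.
At 3012 K (t = 30.12):
  G = 99.47·ln 30.12 − 161.1 = 99.47·3.4052 − 161.1 = 177.614.
Gain = 177.614 / 126.626 = 1.4027 → 1.403.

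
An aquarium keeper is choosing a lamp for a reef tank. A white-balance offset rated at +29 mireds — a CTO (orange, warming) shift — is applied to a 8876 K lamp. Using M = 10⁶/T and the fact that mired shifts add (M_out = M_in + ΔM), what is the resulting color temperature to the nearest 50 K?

M_in = 10⁶/8876 = 112.66 mireds.
M_out = 112.66 + (+29) = 141.66 mireds.
T_out = 10⁶/141.66 = 7059.0 K → 7050 K.

7050 K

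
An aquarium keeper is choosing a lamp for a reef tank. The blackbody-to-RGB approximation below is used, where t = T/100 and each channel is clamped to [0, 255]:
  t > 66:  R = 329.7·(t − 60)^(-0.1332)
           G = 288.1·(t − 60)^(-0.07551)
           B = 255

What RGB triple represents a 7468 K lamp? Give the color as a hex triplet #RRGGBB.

#E7EBFF

t = 7468/100 = 74.68; the t > 66 branch applies.
R = 329.7·(74.68 − 60)^(-0.1332) = 329.7·14.68^(-0.1332) = 329.7·0.69918 = 230.521.
G = 288.1·(74.68 − 60)^(-0.07551) = 288.1·14.68^(-0.07551) = 288.1·0.81640 = 235.203.
B = 255 by definition for t > 66.
Rounded: (231, 235, 255).
In hex: #E7EBFF.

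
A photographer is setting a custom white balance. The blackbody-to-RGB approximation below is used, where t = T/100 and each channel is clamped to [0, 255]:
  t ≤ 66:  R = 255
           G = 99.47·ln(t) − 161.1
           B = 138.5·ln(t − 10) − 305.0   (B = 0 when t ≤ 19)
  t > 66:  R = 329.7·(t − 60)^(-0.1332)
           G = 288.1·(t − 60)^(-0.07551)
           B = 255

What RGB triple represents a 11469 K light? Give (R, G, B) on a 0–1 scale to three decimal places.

(0.759, 0.835, 1.000)

t = 11469/100 = 114.69; the t > 66 branch applies.
R = 329.7·(114.69 − 60)^(-0.1332) = 329.7·54.69^(-0.1332) = 329.7·0.58683 = 193.477.
G = 288.1·(114.69 − 60)^(-0.07551) = 288.1·54.69^(-0.07551) = 288.1·0.73921 = 212.968.
B = 255 by definition for t > 66.
Dividing each by 255: (0.7587, 0.8352, 1.0000) → (0.759, 0.835, 1.000).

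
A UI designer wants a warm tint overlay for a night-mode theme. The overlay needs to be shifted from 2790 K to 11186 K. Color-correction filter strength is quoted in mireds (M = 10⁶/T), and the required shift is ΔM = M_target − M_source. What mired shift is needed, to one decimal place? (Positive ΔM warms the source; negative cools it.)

-269.0 mireds

M_source = 10⁶/2790 = 358.423; M_target = 10⁶/11186 = 89.397.
ΔM = 89.397 − 358.423 = -269.025 → -269.0 mireds, a cooling shift.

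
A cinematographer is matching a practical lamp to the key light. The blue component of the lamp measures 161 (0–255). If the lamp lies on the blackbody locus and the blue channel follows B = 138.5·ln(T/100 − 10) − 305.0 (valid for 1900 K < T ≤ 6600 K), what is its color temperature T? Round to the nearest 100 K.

ln(t − 10) = (161 + 305.0) / 138.5 = 3.3646.
t − 10 = e^3.3646 = 28.923, so t = 38.923.
T = 100·t = 3892 K → 3900 K to the nearest 100 K.

3900 K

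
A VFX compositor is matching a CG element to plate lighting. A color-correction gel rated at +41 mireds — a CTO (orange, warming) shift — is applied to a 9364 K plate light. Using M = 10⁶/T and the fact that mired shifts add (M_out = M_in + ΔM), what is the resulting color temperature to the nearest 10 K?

M_in = 10⁶/9364 = 106.79 mireds.
M_out = 106.79 + (+41) = 147.79 mireds.
T_out = 10⁶/147.79 = 6766.3 K → 6770 K.

6770 K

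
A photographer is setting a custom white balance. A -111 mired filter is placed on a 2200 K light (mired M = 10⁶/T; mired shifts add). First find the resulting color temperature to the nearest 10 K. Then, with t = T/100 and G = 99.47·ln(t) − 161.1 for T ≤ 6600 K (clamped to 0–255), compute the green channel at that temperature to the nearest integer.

M_in = 10⁶/2200 = 454.55; M_out = 454.55 + (-111) = 343.55.
T_out = 10⁶/343.55 = 2910.8 K → 2910 K; t = 29.1.
G = 99.47·ln 29.1 − 161.1 = 99.47·3.3707 − 161.1 = 174.187.
Rounded: 174.

174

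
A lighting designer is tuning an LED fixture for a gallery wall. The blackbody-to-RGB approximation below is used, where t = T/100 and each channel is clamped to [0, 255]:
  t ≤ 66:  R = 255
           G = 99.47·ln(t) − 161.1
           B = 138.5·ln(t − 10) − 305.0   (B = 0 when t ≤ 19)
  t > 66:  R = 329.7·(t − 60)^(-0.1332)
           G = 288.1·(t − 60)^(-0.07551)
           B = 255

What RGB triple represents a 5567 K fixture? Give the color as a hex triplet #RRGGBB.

t = 5567/100 = 55.67; the t ≤ 66 branch applies.
R = 255 by definition for t ≤ 66.
G = 99.47·ln 55.67 − 161.1 = 99.47·4.0194 − 161.1 = 238.714.
B = 138.5·ln(55.67 − 10) − 305.0 = 138.5·ln 45.67 − 305.0 = 138.5·3.8214 − 305.0 = 224.270.
Rounded: (255, 239, 224).
In hex: #FFEFE0.

#FFEFE0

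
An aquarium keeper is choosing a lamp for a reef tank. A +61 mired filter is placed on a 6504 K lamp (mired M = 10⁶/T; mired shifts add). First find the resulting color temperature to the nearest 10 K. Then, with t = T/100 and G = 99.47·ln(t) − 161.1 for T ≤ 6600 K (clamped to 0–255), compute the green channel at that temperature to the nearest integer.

221

M_in = 10⁶/6504 = 153.75; M_out = 153.75 + (+61) = 214.75.
T_out = 10⁶/214.75 = 4656.5 K → 4660 K; t = 46.6.
G = 99.47·ln 46.6 − 161.1 = 99.47·3.8416 − 161.1 = 221.024.
Rounded: 221.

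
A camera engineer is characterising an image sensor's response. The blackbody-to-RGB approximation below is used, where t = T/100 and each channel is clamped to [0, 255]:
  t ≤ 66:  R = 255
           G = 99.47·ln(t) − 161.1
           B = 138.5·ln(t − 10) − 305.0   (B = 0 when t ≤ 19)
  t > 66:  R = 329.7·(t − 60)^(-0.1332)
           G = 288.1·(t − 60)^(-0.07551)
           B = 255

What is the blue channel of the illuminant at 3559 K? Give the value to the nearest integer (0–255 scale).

144

t = 3559/100 = 35.59; the t ≤ 66 branch applies.
B = 138.5·ln(35.59 − 10) − 305.0 = 138.5·ln 25.59 − 305.0 = 138.5·3.2422 − 305.0 = 144.045.
Rounded: 144.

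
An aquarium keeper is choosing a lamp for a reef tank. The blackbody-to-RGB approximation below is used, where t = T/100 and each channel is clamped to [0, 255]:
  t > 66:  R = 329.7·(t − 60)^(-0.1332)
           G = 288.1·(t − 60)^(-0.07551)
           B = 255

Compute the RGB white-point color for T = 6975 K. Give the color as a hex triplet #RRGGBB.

t = 6975/100 = 69.75; the t > 66 branch applies.
R = 329.7·(69.75 − 60)^(-0.1332) = 329.7·9.75^(-0.1332) = 329.7·0.73835 = 243.435.
G = 288.1·(69.75 − 60)^(-0.07551) = 288.1·9.75^(-0.07551) = 288.1·0.84202 = 242.585.
B = 255 by definition for t > 66.
Rounded: (243, 243, 255).
In hex: #F3F3FF.

#F3F3FF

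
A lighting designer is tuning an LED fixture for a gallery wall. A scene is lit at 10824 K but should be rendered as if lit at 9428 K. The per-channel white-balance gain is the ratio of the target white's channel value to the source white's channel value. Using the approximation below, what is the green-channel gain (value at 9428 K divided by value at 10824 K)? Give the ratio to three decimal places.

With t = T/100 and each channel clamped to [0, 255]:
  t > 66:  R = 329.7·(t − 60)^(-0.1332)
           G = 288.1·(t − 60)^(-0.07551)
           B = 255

At 10824 K (t = 108.24):
  G = 288.1·(108.24 − 60)^(-0.07551) = 288.1·48.24^(-0.07551) = 288.1·0.74625 = 214.995.
At 9428 K (t = 94.28):
  G = 288.1·(94.28 − 60)^(-0.07551) = 288.1·34.28^(-0.07551) = 288.1·0.76575 = 220.614.
Gain = 220.614 / 214.995 = 1.0261 → 1.026.

1.026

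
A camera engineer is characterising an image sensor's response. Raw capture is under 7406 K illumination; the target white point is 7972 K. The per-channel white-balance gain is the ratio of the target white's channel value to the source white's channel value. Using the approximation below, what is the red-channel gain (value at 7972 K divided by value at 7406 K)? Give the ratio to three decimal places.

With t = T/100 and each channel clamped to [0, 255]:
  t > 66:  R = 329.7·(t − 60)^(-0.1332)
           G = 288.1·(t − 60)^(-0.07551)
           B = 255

At 7406 K (t = 74.06):
  R = 329.7·(74.06 − 60)^(-0.1332) = 329.7·14.06^(-0.1332) = 329.7·0.70322 = 231.850.
At 7972 K (t = 79.72):
  R = 329.7·(79.72 − 60)^(-0.1332) = 329.7·19.72^(-0.1332) = 329.7·0.67223 = 221.634.
Gain = 221.634 / 231.850 = 0.9559 → 0.956.

0.956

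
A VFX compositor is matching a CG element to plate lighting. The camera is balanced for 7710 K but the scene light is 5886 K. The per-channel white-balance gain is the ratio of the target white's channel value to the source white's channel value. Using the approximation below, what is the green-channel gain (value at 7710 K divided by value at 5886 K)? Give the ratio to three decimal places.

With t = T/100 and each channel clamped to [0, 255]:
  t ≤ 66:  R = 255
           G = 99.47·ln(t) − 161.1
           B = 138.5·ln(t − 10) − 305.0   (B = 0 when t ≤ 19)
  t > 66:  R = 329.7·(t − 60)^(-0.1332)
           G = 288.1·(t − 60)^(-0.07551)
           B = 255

At 5886 K (t = 58.86):
  G = 99.47·ln 58.86 − 161.1 = 99.47·4.0752 − 161.1 = 244.256.
At 7710 K (t = 77.1):
  G = 288.1·(77.1 − 60)^(-0.07551) = 288.1·17.1^(-0.07551) = 288.1·0.80704 = 232.509.
Gain = 232.509 / 244.256 = 0.9519 → 0.952.

0.952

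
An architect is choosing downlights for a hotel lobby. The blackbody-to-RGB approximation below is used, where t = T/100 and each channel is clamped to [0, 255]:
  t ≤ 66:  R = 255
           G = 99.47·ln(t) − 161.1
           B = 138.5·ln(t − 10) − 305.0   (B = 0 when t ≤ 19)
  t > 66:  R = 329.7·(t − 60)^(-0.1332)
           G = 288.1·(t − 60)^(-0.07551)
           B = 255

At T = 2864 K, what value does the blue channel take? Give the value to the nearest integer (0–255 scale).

100

t = 2864/100 = 28.64; the t ≤ 66 branch applies.
B = 138.5·ln(28.64 − 10) − 305.0 = 138.5·ln 18.64 − 305.0 = 138.5·2.9253 − 305.0 = 100.155.
Rounded: 100.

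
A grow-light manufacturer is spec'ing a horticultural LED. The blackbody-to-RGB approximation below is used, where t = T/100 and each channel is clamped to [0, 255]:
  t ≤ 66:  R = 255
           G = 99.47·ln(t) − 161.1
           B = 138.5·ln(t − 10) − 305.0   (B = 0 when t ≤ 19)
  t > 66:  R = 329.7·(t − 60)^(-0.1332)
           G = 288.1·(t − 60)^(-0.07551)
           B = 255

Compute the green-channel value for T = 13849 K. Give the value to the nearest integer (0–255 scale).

207

t = 13849/100 = 138.49; the t > 66 branch applies.
G = 288.1·(138.49 − 60)^(-0.07551) = 288.1·78.49^(-0.07551) = 288.1·0.71932 = 207.236.
Rounded: 207.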